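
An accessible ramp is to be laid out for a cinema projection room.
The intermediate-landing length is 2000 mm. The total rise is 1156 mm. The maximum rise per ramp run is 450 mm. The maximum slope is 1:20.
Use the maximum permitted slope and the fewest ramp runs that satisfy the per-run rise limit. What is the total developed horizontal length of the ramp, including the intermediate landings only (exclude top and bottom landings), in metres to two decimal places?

1156 / 450 = 2.57, so 3 ramp runs are needed. That means 2 intermediate landings.
Horizontal run for 1156 mm of rise at 1:20 is 1156 × 20 = 23120 mm.
2 intermediate landings contribute 2 × 2000 = 4000 mm.
Total developed length = 23120 + 4000 = 27120 mm.
= 27.12 m.

27.12 m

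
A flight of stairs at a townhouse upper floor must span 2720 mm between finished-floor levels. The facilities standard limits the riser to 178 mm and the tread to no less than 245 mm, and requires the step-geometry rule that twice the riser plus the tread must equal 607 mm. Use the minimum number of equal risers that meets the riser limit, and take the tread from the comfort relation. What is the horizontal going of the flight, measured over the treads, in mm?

4005 mm

2720 / 178 = 15.28, so 16 risers are needed.
Each riser is 2720/16 = 170 mm (≤ 178 mm).
Tread T = 607 − 2 × 170 = 267 mm (≥ 245 mm).
Treads = 16 − 1 = 15; going = 15 × 267 = 4005 mm.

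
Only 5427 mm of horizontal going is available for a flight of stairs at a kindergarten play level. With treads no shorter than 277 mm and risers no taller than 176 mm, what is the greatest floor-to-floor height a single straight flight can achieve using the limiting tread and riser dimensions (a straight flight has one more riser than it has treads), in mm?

3520 mm

5427 / 277 = 19.59, so 19 treads fit.
Risers = treads + 1 = 20.
Maximum height = 20 × 176 = 3520 mm.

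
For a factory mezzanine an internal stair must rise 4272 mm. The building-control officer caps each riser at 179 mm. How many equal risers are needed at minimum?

24 risers

4272 / 179 = 23.87, so 24 risers are needed.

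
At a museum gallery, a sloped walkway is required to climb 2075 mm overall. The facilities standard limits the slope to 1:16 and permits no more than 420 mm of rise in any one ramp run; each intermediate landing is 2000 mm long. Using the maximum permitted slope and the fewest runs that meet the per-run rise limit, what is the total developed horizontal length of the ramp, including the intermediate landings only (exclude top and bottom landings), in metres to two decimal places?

41.20 m

2075 / 420 = 4.940 → round up to 5 ramp runs. That means 4 intermediate landings.
Horizontal run for 2075 mm of rise at 1:16 is 2075 × 16 = 33200 mm.
4 intermediate landings contribute 4 × 2000 = 8000 mm.
Developed length = 33200 + 8000 = 41200 mm.
= 41.20 m.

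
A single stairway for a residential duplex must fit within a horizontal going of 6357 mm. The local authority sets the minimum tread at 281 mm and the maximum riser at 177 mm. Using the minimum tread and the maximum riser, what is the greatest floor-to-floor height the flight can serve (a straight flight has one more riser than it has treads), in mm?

Treads that fit: ⌊6357 / 281⌋ = 22.
Risers = treads + 1 = 23.
Maximum height = 23 × 177 = 4071 mm.

4071 mm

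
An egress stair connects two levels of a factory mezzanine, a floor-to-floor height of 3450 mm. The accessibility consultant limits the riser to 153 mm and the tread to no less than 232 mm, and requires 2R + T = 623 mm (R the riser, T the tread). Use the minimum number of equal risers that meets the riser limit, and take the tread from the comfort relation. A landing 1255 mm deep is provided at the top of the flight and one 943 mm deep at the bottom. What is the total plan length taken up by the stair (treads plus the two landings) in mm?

9304 mm

3450 / 153 = 22.549 → round up to 23 risers.
R = 3450 ÷ 23 = 150 mm.
T = 623 − 2·150 = 323 mm, which satisfies the 232 mm minimum.
23 risers give 22 treads; going = 22 × 323 = 7106 mm.
Add landings: 7106 + 1255 + 943 = 9304 mm.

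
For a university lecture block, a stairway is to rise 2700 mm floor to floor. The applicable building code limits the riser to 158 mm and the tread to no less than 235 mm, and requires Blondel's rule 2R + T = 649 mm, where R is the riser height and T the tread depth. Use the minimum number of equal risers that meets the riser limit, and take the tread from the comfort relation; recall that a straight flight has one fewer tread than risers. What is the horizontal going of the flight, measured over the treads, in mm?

5933 mm

⌈2700/158⌉ = 18 risers.
Riser R = 2700 / 18 = 150 mm, within the 158 mm limit.
Tread T = 649 − 2 × 150 = 349 mm (≥ 235 mm).
Going = (18 − 1) × 349 = 5933 mm.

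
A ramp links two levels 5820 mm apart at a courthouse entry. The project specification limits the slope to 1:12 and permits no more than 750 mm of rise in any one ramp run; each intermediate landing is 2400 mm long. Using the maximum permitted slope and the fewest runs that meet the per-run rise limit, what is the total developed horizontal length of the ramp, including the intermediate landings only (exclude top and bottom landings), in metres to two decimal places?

86.64 m

5820 / 750 = 7.760 → round up to 8 ramp runs. That means 7 intermediate landings.
Ramp run (horizontal) at 1:12: 5820 × 12 = 69840 mm.
7 intermediate landings contribute 7 × 2400 = 16800 mm.
Total developed length = 69840 + 16800 = 86640 mm.
= 86.64 m.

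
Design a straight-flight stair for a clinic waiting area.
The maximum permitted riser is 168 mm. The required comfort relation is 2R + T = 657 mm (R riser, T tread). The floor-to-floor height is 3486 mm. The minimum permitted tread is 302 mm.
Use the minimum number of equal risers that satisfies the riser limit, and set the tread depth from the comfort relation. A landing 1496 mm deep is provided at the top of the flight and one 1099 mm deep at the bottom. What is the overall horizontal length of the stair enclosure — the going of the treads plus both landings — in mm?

3486 / 168 = 20.750 → round up to 21 risers.
Each riser is 3486/21 = 166 mm (≤ 168 mm).
T = 657 − 2·166 = 325 mm, which satisfies the 302 mm minimum.
Going = (21 − 1) × 325 = 6500 mm.
Enclosure = 6500 + 1496 + 1099 = 9095 mm.

9095 mm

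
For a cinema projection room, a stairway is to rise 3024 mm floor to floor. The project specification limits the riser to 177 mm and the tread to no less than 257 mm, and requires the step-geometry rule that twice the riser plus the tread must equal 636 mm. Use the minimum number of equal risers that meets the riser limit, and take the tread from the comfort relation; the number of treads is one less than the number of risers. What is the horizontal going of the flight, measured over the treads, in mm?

3024 / 177 = 17.085 → round up to 18 risers.
R = 3024 ÷ 18 = 168 mm.
T = 636 − 2·168 = 300 mm, which satisfies the 257 mm minimum.
Going = (18 − 1) × 300 = 5100 mm.

5100 mm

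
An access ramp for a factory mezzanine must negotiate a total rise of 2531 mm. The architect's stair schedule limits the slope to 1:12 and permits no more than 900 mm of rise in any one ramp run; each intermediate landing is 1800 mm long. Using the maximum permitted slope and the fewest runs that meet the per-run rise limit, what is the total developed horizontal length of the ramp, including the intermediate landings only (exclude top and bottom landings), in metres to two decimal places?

33.97 m

2531 / 900 = 2.81, so 3 ramp runs are needed. That means 2 intermediate landings.
Ramp run (horizontal) at 1:12: 2531 × 12 = 30372 mm.
Intermediate landings: 2 × 1800 = 3600 mm.
Developed length = 30372 + 3600 = 33972 mm.
= 33.97 m.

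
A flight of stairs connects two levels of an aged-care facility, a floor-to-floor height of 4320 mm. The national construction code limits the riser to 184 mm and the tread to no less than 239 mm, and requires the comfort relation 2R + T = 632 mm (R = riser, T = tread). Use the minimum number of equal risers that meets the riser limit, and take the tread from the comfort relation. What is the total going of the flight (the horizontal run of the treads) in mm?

⌈4320/184⌉ = 24 risers.
R = 4320 ÷ 24 = 180 mm.
From 2R + T = 632: T = 632 − 360 = 272 mm.
Treads = 24 − 1 = 23; going = 23 × 272 = 6256 mm.

6256 mm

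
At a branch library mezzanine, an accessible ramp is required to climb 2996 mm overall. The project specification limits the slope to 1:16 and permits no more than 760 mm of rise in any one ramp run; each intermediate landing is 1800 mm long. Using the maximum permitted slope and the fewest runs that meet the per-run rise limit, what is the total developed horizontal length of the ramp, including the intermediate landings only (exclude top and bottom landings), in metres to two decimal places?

⌈2996/760⌉ = 4 ramp runs. That means 3 intermediate landings.
Ramp run (horizontal) at 1:16: 2996 × 16 = 47936 mm.
Intermediate landings: 3 × 1800 = 5400 mm.
Developed length = 47936 + 5400 = 53336 mm.
= 53.34 m.

53.34 m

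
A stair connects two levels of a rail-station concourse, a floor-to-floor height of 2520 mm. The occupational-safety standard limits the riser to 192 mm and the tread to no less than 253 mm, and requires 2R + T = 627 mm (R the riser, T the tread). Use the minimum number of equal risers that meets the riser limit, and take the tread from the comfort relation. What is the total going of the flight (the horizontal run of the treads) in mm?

2520 / 192 = 13.12, so 14 risers are needed.
Riser R = 2520 / 14 = 180 mm, within the 192 mm limit.
Tread T = 627 − 2 × 180 = 267 mm (≥ 253 mm).
Going = (14 − 1) × 267 = 3471 mm.

3471 mm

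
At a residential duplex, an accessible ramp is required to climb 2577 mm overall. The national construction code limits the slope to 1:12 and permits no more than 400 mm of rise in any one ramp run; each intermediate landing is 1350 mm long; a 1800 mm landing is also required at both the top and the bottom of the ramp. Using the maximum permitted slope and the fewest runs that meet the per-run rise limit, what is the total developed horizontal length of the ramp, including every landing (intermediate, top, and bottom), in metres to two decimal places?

⌈2577/400⌉ = 7 ramp runs. That means 6 intermediate landings.
Horizontal run for 2577 mm of rise at 1:12 is 2577 × 12 = 30924 mm.
6 intermediate landings contribute 6 × 1350 = 8100 mm.
Top and bottom landings: 2 × 1800 = 3600 mm.
Total = 30924 + 8100 + 3600 = 42624 mm.
= 42.62 m.

42.62 m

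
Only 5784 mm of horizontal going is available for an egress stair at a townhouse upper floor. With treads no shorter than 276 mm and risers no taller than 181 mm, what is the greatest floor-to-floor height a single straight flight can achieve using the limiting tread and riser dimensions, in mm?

5784 / 276 = 20.96, so 20 treads fit.
Risers = treads + 1 = 21.
Maximum height = 21 × 181 = 3801 mm.

3801 mm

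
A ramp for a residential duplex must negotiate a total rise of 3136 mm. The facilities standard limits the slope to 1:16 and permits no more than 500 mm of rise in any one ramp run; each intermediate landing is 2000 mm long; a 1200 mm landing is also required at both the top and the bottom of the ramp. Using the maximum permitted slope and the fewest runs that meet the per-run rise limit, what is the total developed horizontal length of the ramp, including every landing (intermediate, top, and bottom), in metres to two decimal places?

At most 500 each: 3136/500 = 6.27, giving 7 ramp runs. That means 6 intermediate landings.
Horizontal run for 3136 mm of rise at 1:16 is 3136 × 16 = 50176 mm.
6 intermediate landings contribute 6 × 2000 = 12000 mm.
Top and bottom landings: 2 × 1200 = 2400 mm.
Total = 50176 + 12000 + 2400 = 64576 mm.
= 64.58 m.

64.58 m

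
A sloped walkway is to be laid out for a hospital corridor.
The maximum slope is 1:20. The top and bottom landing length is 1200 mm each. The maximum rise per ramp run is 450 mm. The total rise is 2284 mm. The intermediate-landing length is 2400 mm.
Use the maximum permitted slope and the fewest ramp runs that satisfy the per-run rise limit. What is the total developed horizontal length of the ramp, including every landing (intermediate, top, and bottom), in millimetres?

60080 mm

At most 450 each: 2284/450 = 5.08, giving 6 ramp runs. That means 5 intermediate landings.
Ramp run (horizontal) at 1:20: 2284 × 20 = 45680 mm.
5 intermediate landings contribute 5 × 2400 = 12000 mm.
Top and bottom landings: 2 × 1200 = 2400 mm.
Total = 45680 + 12000 + 2400 = 60080 mm.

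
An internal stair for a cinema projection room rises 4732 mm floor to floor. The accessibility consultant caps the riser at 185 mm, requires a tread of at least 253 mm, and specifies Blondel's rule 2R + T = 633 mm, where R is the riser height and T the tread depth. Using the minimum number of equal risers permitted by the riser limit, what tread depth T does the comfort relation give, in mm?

269 mm

At most 185 each: 4732/185 = 25.58, giving 26 risers.
R = 4732 ÷ 26 = 182 mm.
Tread T = 633 − 2 × 182 = 269 mm (≥ 253 mm).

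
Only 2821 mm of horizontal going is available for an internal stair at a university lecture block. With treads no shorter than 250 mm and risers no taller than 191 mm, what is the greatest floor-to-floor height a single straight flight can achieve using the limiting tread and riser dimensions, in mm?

2292 mm

Treads that fit: ⌊2821 / 250⌋ = 11.
Risers = treads + 1 = 12.
Maximum height = 12 × 191 = 2292 mm.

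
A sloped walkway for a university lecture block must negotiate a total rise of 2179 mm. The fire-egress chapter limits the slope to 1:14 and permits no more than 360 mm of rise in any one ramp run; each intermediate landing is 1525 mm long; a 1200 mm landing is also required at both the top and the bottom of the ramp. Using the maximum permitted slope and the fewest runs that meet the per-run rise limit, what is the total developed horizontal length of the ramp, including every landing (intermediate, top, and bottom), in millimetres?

⌈2179/360⌉ = 7 ramp runs. That means 6 intermediate landings.
Ramp run (horizontal) at 1:14: 2179 × 14 = 30506 mm.
Intermediate landings: 6 × 1525 = 9150 mm.
Top and bottom landings: 2 × 1200 = 2400 mm.
Total = 30506 + 9150 + 2400 = 42056 mm.

42056 mm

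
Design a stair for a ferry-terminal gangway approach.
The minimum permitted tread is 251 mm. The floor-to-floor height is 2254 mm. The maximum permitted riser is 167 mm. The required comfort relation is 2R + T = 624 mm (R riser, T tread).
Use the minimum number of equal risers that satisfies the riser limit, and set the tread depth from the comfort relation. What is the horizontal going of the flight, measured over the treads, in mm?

⌈2254/167⌉ = 14 risers.
Each riser is 2254/14 = 161 mm (≤ 167 mm).
From 2R + T = 624: T = 624 − 322 = 302 mm.
Treads = 14 − 1 = 13; going = 13 × 302 = 3926 mm.

3926 mm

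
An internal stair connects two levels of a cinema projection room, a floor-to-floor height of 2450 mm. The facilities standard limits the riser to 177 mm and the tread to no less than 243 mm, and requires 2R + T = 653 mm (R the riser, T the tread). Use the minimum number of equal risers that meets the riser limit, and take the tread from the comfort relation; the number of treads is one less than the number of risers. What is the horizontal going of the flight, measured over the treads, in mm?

3939 mm

At most 177 each: 2450/177 = 13.84, giving 14 risers.
Riser R = 2450 / 14 = 175 mm, within the 177 mm limit.
Tread T = 653 − 2 × 175 = 303 mm (≥ 243 mm).
Going = (14 − 1) × 303 = 3939 mm.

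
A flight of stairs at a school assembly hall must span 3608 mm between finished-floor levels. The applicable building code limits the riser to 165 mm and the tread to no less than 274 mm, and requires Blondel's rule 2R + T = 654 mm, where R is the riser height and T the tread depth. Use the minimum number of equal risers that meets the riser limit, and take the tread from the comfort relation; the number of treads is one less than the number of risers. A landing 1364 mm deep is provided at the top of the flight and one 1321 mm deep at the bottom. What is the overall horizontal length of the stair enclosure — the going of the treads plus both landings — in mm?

3608 / 165 = 21.87, so 22 risers are needed.
Riser R = 3608 / 22 = 164 mm, within the 165 mm limit.
From 2R + T = 654: T = 654 − 328 = 326 mm.
Going = (22 − 1) × 326 = 6846 mm.
Enclosure = 6846 + 1364 + 1321 = 9531 mm.

9531 mm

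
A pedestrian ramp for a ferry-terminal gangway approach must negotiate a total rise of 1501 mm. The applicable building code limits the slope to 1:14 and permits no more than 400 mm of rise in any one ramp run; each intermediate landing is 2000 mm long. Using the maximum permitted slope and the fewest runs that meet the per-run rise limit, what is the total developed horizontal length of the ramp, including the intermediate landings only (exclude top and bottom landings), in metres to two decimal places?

27.01 m

⌈1501/400⌉ = 4 ramp runs. That means 3 intermediate landings.
Horizontal run for 1501 mm of rise at 1:14 is 1501 × 14 = 21014 mm.
3 intermediate landings contribute 3 × 2000 = 6000 mm.
Developed length = 21014 + 6000 = 27014 mm.
= 27.01 m.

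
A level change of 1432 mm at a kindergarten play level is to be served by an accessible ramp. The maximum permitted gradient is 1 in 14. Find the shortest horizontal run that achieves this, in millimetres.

Run = rise × 14 = 1432 × 14 = 20048 mm.

20048 mm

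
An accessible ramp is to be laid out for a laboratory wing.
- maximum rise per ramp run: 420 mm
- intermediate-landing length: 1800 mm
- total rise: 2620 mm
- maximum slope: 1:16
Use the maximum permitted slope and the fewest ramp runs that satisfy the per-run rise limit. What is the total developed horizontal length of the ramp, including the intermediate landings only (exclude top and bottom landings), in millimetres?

2620 / 420 = 6.238 → round up to 7 ramp runs. That means 6 intermediate landings.
Horizontal run for 2620 mm of rise at 1:16 is 2620 × 16 = 41920 mm.
6 intermediate landings contribute 6 × 1800 = 10800 mm.
Total developed length = 41920 + 10800 = 52720 mm.

52720 mm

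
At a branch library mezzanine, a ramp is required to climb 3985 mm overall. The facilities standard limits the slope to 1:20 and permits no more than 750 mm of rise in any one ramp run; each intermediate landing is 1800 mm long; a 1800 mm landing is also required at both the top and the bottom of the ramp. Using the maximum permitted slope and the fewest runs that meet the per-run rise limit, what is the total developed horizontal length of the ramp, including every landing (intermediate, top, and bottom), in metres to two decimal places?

3985 / 750 = 5.313 → round up to 6 ramp runs. That means 5 intermediate landings.
Horizontal run for 3985 mm of rise at 1:20 is 3985 × 20 = 79700 mm.
5 intermediate landings contribute 5 × 1800 = 9000 mm.
Top and bottom landings: 2 × 1800 = 3600 mm.
Total = 79700 + 9000 + 3600 = 92300 mm.
= 92.30 m.

92.30 m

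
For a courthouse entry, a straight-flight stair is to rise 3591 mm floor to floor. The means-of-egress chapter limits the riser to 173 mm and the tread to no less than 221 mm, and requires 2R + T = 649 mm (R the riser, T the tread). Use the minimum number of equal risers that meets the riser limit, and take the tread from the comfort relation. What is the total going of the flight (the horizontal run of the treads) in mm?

6140 mm

3591 / 173 = 20.76, so 21 risers are needed.
Each riser is 3591/21 = 171 mm (≤ 173 mm).
Tread T = 649 − 2 × 171 = 307 mm (≥ 221 mm).
Going = (21 − 1) × 307 = 6140 mm.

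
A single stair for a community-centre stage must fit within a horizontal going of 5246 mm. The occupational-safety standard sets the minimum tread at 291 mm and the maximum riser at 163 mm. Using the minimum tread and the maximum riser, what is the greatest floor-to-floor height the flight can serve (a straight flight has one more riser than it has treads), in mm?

5246 / 291 = 18.03, so 18 treads fit.
Risers = treads + 1 = 19.
Maximum height = 19 × 163 = 3097 mm.

3097 mm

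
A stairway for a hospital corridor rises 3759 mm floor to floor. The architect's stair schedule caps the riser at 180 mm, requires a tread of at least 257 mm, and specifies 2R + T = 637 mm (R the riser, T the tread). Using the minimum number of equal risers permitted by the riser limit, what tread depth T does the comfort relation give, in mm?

3759 / 180 = 20.88, so 21 risers are needed.
Each riser is 3759/21 = 179 mm (≤ 180 mm).
From 2R + T = 637: T = 637 − 358 = 279 mm.

279 mm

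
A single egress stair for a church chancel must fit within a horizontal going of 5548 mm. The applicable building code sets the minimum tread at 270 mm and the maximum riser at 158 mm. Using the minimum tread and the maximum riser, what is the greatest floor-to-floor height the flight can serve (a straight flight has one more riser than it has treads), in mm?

5548 / 270 = 20.55, so 20 treads fit.
Risers = treads + 1 = 21.
Maximum height = 21 × 158 = 3318 mm.

3318 mm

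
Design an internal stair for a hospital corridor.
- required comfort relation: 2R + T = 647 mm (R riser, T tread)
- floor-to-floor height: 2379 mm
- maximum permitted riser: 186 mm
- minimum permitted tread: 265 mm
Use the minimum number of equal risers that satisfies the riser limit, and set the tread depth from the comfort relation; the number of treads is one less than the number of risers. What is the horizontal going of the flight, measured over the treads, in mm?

3372 mm

At most 186 each: 2379/186 = 12.79, giving 13 risers.
Riser R = 2379 / 13 = 183 mm, within the 186 mm limit.
T = 647 − 2·183 = 281 mm, which satisfies the 265 mm minimum.
13 risers give 12 treads; going = 12 × 281 = 3372 mm.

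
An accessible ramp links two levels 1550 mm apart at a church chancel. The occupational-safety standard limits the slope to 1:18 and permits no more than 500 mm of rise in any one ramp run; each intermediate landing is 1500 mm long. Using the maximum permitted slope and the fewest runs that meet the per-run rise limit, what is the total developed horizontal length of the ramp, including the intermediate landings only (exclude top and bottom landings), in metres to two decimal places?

32.40 m

1550 / 500 = 3.10, so 4 ramp runs are needed. That means 3 intermediate landings.
Ramp run (horizontal) at 1:18: 1550 × 18 = 27900 mm.
3 intermediate landings contribute 3 × 1500 = 4500 mm.
Total developed length = 27900 + 4500 = 32400 mm.
= 32.40 m.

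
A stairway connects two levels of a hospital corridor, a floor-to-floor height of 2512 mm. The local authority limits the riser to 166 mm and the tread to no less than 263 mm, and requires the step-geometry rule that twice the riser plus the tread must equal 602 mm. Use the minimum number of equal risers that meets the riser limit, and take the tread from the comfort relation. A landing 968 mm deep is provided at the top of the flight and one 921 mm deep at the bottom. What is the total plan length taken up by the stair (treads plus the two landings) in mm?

At most 166 each: 2512/166 = 15.13, giving 16 risers.
Riser R = 2512 / 16 = 157 mm, within the 166 mm limit.
Tread T = 602 − 2 × 157 = 288 mm (≥ 263 mm).
16 risers give 15 treads; going = 15 × 288 = 4320 mm.
Add landings: 4320 + 968 + 921 = 6209 mm.

6209 mm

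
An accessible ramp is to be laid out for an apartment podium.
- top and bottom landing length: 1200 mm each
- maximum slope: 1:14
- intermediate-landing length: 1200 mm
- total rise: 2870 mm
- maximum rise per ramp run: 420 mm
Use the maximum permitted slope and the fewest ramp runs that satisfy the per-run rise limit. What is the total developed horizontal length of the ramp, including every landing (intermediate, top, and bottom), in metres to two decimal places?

49.78 m

⌈2870/420⌉ = 7 ramp runs. That means 6 intermediate landings.
Ramp run (horizontal) at 1:14: 2870 × 14 = 40180 mm.
Intermediate landings: 6 × 1200 = 7200 mm.
Top and bottom landings: 2 × 1200 = 2400 mm.
Total = 40180 + 7200 + 2400 = 49780 mm.
= 49.78 m.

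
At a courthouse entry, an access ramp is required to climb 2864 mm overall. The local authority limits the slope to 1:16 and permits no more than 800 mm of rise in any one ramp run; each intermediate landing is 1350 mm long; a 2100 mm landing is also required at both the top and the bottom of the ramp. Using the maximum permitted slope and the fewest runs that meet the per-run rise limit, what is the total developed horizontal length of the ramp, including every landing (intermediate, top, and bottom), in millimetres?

54074 mm

⌈2864/800⌉ = 4 ramp runs. That means 3 intermediate landings.
Ramp run (horizontal) at 1:16: 2864 × 16 = 45824 mm.
Intermediate landings: 3 × 1350 = 4050 mm.
Top and bottom landings: 2 × 2100 = 4200 mm.
Total = 45824 + 4050 + 4200 = 54074 mm.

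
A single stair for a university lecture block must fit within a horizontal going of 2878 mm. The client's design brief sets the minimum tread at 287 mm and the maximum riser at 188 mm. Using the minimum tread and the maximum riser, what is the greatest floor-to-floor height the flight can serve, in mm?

Treads that fit: ⌊2878 / 287⌋ = 10.
Risers = treads + 1 = 11.
Maximum height = 11 × 188 = 2068 mm.

2068 mm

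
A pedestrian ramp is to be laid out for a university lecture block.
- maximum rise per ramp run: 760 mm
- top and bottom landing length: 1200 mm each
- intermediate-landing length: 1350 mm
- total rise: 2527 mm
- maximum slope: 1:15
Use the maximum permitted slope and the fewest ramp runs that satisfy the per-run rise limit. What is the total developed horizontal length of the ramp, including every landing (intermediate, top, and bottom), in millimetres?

2527 / 760 = 3.325 → round up to 4 ramp runs. That means 3 intermediate landings.
Ramp run (horizontal) at 1:15: 2527 × 15 = 37905 mm.
3 intermediate landings contribute 3 × 1350 = 4050 mm.
Top and bottom landings: 2 × 1200 = 2400 mm.
Total = 37905 + 4050 + 2400 = 44355 mm.

44355 mm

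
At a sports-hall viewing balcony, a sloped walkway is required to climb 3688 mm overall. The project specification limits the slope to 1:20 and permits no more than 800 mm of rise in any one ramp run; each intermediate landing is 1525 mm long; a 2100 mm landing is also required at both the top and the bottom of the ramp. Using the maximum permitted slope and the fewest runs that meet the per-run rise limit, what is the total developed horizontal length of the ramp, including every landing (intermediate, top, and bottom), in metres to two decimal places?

3688 / 800 = 4.610 → round up to 5 ramp runs. That means 4 intermediate landings.
Ramp run (horizontal) at 1:20: 3688 × 20 = 73760 mm.
Intermediate landings: 4 × 1525 = 6100 mm.
Top and bottom landings: 2 × 2100 = 4200 mm.
Total = 73760 + 6100 + 4200 = 84060 mm.
= 84.06 m.

84.06 m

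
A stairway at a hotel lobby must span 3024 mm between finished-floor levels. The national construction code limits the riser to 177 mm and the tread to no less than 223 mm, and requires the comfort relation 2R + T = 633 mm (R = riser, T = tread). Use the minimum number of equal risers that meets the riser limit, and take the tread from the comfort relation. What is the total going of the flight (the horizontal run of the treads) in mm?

3024 / 177 = 17.08, so 18 risers are needed.
Each riser is 3024/18 = 168 mm (≤ 177 mm).
Tread T = 633 − 2 × 168 = 297 mm (≥ 223 mm).
Treads = 18 − 1 = 17; going = 17 × 297 = 5049 mm.

5049 mm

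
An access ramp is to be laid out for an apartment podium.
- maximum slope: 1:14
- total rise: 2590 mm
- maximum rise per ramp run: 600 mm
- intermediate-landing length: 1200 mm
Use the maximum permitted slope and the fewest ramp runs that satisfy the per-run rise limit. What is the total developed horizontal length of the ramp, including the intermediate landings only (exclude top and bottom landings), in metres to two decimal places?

41.06 m

2590 / 600 = 4.317 → round up to 5 ramp runs. That means 4 intermediate landings.
Horizontal run for 2590 mm of rise at 1:14 is 2590 × 14 = 36260 mm.
4 intermediate landings contribute 4 × 1200 = 4800 mm.
Total developed length = 36260 + 4800 = 41060 mm.
= 41.06 m.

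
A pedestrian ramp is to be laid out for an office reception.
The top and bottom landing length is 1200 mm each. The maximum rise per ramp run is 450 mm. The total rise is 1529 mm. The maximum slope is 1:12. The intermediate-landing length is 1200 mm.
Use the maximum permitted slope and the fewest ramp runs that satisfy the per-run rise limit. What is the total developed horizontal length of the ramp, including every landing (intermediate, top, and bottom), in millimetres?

1529 / 450 = 3.40, so 4 ramp runs are needed. That means 3 intermediate landings.
Horizontal run for 1529 mm of rise at 1:12 is 1529 × 12 = 18348 mm.
3 intermediate landings contribute 3 × 1200 = 3600 mm.
Top and bottom landings: 2 × 1200 = 2400 mm.
Total = 18348 + 3600 + 2400 = 24348 mm.

24348 mm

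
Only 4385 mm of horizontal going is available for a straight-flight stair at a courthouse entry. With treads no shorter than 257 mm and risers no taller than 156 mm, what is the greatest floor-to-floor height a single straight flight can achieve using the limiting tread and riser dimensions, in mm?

2808 mm

4385 / 257 = 17.06, so 17 treads fit.
Risers = treads + 1 = 18.
Maximum height = 18 × 156 = 2808 mm.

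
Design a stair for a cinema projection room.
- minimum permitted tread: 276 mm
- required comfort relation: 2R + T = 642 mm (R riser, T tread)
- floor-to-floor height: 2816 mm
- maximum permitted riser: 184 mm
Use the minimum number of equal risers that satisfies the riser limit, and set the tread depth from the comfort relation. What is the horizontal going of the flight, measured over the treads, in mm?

⌈2816/184⌉ = 16 risers.
R = 2816 ÷ 16 = 176 mm.
Tread T = 642 − 2 × 176 = 290 mm (≥ 276 mm).
Going = (16 − 1) × 290 = 4350 mm.

4350 mm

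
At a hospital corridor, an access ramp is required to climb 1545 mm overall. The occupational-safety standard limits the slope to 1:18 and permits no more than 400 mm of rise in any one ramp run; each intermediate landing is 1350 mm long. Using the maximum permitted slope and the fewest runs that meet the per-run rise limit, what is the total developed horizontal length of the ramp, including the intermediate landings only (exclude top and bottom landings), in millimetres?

⌈1545/400⌉ = 4 ramp runs. That means 3 intermediate landings.
Ramp run (horizontal) at 1:18: 1545 × 18 = 27810 mm.
3 intermediate landings contribute 3 × 1350 = 4050 mm.
Total developed length = 27810 + 4050 = 31860 mm.

31860 mm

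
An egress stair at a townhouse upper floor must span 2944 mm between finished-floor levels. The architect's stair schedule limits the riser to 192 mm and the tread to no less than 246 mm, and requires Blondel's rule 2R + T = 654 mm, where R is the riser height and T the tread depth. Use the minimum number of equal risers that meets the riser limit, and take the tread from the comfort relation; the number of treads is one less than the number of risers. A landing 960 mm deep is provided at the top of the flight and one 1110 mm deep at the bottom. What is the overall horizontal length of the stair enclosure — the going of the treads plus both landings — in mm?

2944 / 192 = 15.333 → round up to 16 risers.
R = 2944 ÷ 16 = 184 mm.
Tread T = 654 − 2 × 184 = 286 mm (≥ 246 mm).
16 risers give 15 treads; going = 15 × 286 = 4290 mm.
Enclosure = 4290 + 960 + 1110 = 6360 mm.

6360 mm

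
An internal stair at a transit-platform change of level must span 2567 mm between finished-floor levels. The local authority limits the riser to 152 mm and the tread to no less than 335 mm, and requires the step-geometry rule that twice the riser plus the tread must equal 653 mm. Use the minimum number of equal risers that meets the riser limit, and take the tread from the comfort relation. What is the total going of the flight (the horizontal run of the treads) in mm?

5616 mm

⌈2567/152⌉ = 17 risers.
Riser R = 2567 / 17 = 151 mm, within the 152 mm limit.
From 2R + T = 653: T = 653 − 302 = 351 mm.
17 risers give 16 treads; going = 16 × 351 = 5616 mm.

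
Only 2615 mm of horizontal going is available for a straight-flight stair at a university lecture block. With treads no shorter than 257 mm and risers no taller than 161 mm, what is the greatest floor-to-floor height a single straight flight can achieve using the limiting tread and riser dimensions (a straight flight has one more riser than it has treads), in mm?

2615 / 257 = 10.18, so 10 treads fit.
Risers = treads + 1 = 11.
Maximum height = 11 × 161 = 1771 mm.

1771 mm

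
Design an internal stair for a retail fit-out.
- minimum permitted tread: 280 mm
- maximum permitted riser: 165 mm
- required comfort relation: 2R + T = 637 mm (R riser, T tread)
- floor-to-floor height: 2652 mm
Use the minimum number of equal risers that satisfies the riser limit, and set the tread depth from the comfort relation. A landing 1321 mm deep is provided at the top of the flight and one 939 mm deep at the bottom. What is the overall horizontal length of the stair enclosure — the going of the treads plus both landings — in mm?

⌈2652/165⌉ = 17 risers.
R = 2652 ÷ 17 = 156 mm.
From 2R + T = 637: T = 637 − 312 = 325 mm.
Going = (17 − 1) × 325 = 5200 mm.
Enclosure = 5200 + 1321 + 939 = 7460 mm.

7460 mm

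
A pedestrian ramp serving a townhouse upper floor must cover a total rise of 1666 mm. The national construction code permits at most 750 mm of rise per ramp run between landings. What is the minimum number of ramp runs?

1666 / 750 = 2.22, so 3 ramp runs are needed.

3 runs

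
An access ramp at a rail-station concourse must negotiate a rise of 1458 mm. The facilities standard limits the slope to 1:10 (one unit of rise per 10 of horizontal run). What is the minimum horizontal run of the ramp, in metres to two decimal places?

At 1:10 the run is 10 × 1458 = 14580 mm.
14580 mm = 14.58 m.

14.58 m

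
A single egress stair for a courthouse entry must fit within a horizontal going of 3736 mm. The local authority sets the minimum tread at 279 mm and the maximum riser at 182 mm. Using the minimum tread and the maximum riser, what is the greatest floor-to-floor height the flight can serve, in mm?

Treads that fit: ⌊3736 / 279⌋ = 13.
Risers = treads + 1 = 14.
Maximum height = 14 × 182 = 2548 mm.

2548 mm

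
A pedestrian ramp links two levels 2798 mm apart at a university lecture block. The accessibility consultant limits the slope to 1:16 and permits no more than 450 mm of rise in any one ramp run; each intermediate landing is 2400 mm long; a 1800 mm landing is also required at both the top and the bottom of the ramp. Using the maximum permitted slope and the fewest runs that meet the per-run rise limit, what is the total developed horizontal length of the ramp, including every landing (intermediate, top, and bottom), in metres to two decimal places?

At most 450 each: 2798/450 = 6.22, giving 7 ramp runs. That means 6 intermediate landings.
Ramp run (horizontal) at 1:16: 2798 × 16 = 44768 mm.
6 intermediate landings contribute 6 × 2400 = 14400 mm.
Top and bottom landings: 2 × 1800 = 3600 mm.
Total = 44768 + 14400 + 3600 = 62768 mm.
= 62.77 m.

62.77 m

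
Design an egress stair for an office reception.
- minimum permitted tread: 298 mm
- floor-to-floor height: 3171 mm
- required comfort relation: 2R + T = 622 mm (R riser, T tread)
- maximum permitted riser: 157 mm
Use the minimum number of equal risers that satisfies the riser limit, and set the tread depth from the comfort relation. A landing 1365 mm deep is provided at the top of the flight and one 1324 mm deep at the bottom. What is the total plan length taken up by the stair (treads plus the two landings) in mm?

3171 / 157 = 20.197 → round up to 21 risers.
Riser R = 3171 / 21 = 151 mm, within the 157 mm limit.
Tread T = 622 − 2 × 151 = 320 mm (≥ 298 mm).
Going = (21 − 1) × 320 = 6400 mm.
Add landings: 6400 + 1365 + 1324 = 9089 mm.

9089 mm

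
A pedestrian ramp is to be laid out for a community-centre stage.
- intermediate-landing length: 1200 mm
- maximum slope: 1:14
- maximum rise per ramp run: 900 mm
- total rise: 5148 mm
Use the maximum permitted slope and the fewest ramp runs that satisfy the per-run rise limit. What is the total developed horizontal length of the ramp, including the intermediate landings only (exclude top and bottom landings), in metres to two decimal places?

5148 / 900 = 5.72, so 6 ramp runs are needed. That means 5 intermediate landings.
Horizontal run for 5148 mm of rise at 1:14 is 5148 × 14 = 72072 mm.
5 intermediate landings contribute 5 × 1200 = 6000 mm.
Total developed length = 72072 + 6000 = 78072 mm.
= 78.07 m.

78.07 m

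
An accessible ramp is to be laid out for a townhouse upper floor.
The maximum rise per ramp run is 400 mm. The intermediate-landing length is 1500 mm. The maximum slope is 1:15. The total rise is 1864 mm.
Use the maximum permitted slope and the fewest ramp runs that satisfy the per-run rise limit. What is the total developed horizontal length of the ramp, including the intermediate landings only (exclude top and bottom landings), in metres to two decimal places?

⌈1864/400⌉ = 5 ramp runs. That means 4 intermediate landings.
Horizontal run for 1864 mm of rise at 1:15 is 1864 × 15 = 27960 mm.
Intermediate landings: 4 × 1500 = 6000 mm.
Total developed length = 27960 + 6000 = 33960 mm.
= 33.96 m.

33.96 m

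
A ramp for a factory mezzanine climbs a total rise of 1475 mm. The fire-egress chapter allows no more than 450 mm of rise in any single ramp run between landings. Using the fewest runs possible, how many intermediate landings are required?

At most 450 each: 1475/450 = 3.28, giving 4 ramp runs.
4 runs are separated by 3 intermediate landings.

3 intermediate landings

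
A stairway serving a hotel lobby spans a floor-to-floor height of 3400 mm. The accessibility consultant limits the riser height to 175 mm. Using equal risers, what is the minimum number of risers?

20 risers

3400 / 175 = 19.43, so 20 risers are needed.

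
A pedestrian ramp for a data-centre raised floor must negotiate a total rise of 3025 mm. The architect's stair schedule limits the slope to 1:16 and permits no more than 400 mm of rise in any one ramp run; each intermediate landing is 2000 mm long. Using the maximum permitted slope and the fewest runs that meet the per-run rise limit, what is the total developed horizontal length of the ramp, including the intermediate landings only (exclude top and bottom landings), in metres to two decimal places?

3025 / 400 = 7.562 → round up to 8 ramp runs. That means 7 intermediate landings.
Ramp run (horizontal) at 1:16: 3025 × 16 = 48400 mm.
Intermediate landings: 7 × 2000 = 14000 mm.
Total developed length = 48400 + 14000 = 62400 mm.
= 62.40 m.

62.40 m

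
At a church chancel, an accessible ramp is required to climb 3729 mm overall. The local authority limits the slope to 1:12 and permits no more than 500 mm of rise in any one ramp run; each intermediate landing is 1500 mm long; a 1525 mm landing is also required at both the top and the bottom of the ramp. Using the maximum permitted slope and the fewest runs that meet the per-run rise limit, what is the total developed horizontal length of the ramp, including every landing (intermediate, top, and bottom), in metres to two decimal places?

58.30 m

At most 500 each: 3729/500 = 7.46, giving 8 ramp runs. That means 7 intermediate landings.
Ramp run (horizontal) at 1:12: 3729 × 12 = 44748 mm.
7 intermediate landings contribute 7 × 1500 = 10500 mm.
Top and bottom landings: 2 × 1525 = 3050 mm.
Total = 44748 + 10500 + 3050 = 58298 mm.
= 58.30 m.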